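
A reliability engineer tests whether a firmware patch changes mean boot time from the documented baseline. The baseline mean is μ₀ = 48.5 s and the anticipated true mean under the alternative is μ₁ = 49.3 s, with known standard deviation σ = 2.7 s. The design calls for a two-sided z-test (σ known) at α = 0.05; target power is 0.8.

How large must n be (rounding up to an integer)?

n = 90

Standardized effect: d = |μ₁ − μ₀| / σ = |49.3 − 48.5| / 2.7 = 0.2963
For power 0.8 need Φ(δ − z_{0.025}) = 0.8, so δ = z_{0.025} + z_{0.20} = 1.960 + 0.842 = 2.802.
(For δ > 0 the lower-tail rejection region contributes negligibly to power, so the one-term inversion is standard.)
δ = d·√n ⇒ n = (δ/d)² = (2.802 / 0.2963)² = 89.40.
Rounding up, n = 90.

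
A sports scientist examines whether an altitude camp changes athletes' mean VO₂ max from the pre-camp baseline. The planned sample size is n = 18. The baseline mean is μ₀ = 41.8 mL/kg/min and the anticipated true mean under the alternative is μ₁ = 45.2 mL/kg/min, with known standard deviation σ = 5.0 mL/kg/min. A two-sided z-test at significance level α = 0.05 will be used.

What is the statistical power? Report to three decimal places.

Power ≈ 0.823

Standardized effect: d = |μ₁ − μ₀| / σ = |45.2 − 41.8| / 5.0 = 0.6800
Noncentrality parameter: δ = d·√n = 0.6800 × √18 = 2.8850
Two-sided α = 0.05 → critical value z_{0.025} = 1.960.
Power = Φ(δ − 1.960) + Φ(−δ − 1.960) = Φ(0.925) + Φ(-4.845) = 0.8225 + 0.0000 = 0.8225.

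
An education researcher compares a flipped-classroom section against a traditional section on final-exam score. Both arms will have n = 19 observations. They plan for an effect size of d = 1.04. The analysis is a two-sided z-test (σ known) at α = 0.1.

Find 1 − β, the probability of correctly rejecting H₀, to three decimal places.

Noncentrality parameter: δ = d·√(n/2) = 1.04 × √(19/2) = 3.2055
Two-sided α = 0.1 → critical value z_{0.05} = 1.645.
Power = Φ(δ − 1.645) + Φ(−δ − 1.645) = Φ(1.561) + Φ(-4.850) = 0.9407 + 0.0000 = 0.9407.

Power ≈ 0.941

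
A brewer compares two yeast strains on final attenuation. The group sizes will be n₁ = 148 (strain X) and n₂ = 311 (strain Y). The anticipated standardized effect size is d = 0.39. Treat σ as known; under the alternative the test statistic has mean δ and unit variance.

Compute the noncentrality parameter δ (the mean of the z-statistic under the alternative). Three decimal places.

The noncentrality parameter scales effect size by the design's sample-size factor: δ = d / √(1/n₁ + 1/n₂) = 0.39 / √(1/148 + 1/311) = 3.9054

δ ≈ 3.905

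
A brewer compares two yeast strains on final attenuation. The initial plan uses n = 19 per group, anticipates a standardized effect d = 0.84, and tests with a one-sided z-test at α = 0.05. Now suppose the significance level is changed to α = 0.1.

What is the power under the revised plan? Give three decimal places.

Power ≈ 0.904

δ = d·√(n/2) = 0.84 × √(19/2) = 2.5891 (unchanged). New critical value: z_{0.1} = 1.282.
Revised power = P(Z > 1.282 − δ) = Φ(1.308) = 0.9045.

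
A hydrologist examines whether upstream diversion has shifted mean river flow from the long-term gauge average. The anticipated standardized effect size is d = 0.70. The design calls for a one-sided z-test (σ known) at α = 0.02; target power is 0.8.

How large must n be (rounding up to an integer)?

n = 18

For power 0.8 need Φ(δ − z_{0.02}) = 0.8, so δ = z_{0.02} + z_{0.20} = 2.054 + 0.842 = 2.895.
δ = d·√n ⇒ n = (δ/d)² = (2.895 / 0.70)² = 17.11.
Rounding up, n = 18.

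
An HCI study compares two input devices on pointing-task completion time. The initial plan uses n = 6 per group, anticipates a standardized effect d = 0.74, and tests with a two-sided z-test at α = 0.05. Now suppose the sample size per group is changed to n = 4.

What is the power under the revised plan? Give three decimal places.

Power ≈ 0.182

With n = 4 per group: δ = d·√(n/2) = 0.74 × √(4/2) = 1.0465. Critical value z_{0.025} = 1.960.
Revised power = Φ(δ − 1.960) + Φ(−δ − 1.960) = Φ(-0.913) + Φ(-3.006) = 0.1805 + 0.0013 = 0.1818.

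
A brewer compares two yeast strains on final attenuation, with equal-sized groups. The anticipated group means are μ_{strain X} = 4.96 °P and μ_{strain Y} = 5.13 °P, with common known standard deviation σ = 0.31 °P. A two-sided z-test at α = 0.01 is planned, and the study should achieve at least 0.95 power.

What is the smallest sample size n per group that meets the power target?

n = 119 per group

Standardized effect: d = |μ_{strain X} − μ_{strain Y}| / σ = |4.96 − 5.13| / 0.31 = 0.5484
Set Φ(δ − 2.576) = 0.95; then δ − 2.576 = Φ⁻¹(0.95) = 1.645, giving δ = 4.221.
(The Φ(−δ − z_{α/2}) term is vanishingly small for δ > 0 and is dropped in the standard sample-size formula.)
δ = d·√(n/2) ⇒ n = 2(δ/d)² = 2 × (4.221 / 0.5484)² = 118.47.
Round up to the next whole unit.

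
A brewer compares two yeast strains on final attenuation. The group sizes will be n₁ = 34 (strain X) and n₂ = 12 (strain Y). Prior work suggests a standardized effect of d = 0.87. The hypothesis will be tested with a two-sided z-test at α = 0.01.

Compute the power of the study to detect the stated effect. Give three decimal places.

Power ≈ 0.506

Noncentrality parameter: δ = d / √(1/n₁ + 1/n₂) = 0.87 / √(1/34 + 1/12) = 2.5910
Critical value for a two-sided test at α = 0.01: z_{α/2} = 2.576.
Power = Φ(δ − 2.576) + Φ(−δ − 2.576) = Φ(0.015) + Φ(-5.167) = 0.5061 + 0.0000 = 0.5061.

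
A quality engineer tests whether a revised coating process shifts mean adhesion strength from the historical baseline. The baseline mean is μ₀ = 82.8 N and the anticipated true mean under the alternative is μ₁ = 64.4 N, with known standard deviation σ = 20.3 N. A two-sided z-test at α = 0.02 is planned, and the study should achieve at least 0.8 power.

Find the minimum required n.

Standardized effect: d = |μ₁ − μ₀| / σ = |64.4 − 82.8| / 20.3 = 0.9064
Set Φ(δ − 2.326) = 0.8; then δ − 2.326 = Φ⁻¹(0.8) = 0.842, giving δ = 3.168.
(For δ > 0 the lower-tail rejection region contributes negligibly to power, so the one-term inversion is standard.)
δ = d·√n ⇒ n = (δ/d)² = (3.168 / 0.9064)² = 12.22.
Rounding up, n = 13.

n = 13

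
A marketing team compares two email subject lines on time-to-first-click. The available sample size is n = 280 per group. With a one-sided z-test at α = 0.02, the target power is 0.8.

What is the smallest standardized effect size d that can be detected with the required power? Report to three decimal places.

Required noncentrality: δ = z_{0.02} + z_{0.20} = 2.054 + 0.842 = 2.895.
δ = d·√(n/2) ⇒ d = δ/√(n/2) = 2.895/√(280/2) = 0.2447.

d ≈ 0.245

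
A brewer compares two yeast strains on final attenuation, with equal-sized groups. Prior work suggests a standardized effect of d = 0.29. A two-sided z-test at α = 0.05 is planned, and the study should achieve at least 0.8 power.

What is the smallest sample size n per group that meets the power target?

n = 187 per group

Set Φ(δ − 1.960) = 0.8; then δ − 1.960 = Φ⁻¹(0.8) = 0.842, giving δ = 2.802.
(For δ > 0 the lower-tail rejection region contributes negligibly to power, so the one-term inversion is standard.)
δ = d·√(n/2) ⇒ n = 2(δ/d)² = 2 × (2.802 / 0.29)² = 186.66.
Rounding up, n = 187 per group.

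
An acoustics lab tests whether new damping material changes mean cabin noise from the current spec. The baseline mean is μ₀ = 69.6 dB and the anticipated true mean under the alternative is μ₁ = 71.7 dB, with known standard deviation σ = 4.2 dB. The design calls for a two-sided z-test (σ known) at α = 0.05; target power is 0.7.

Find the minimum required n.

n = 25

Standardized effect: d = |μ₁ − μ₀| / σ = |71.7 − 69.6| / 4.2 = 0.5000
Set Φ(δ − 1.960) = 0.7; then δ − 1.960 = Φ⁻¹(0.7) = 0.524, giving δ = 2.484.
(For δ > 0 the lower-tail rejection region contributes negligibly to power, so the one-term inversion is standard.)
δ = d·√n ⇒ n = (δ/d)² = (2.484 / 0.5000)² = 24.69.
Rounding up, n = 25.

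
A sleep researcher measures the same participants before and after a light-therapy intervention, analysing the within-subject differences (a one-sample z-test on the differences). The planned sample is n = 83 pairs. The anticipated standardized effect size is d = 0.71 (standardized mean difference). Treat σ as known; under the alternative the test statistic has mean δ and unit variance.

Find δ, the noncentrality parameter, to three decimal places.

The noncentrality parameter scales effect size by the design's sample-size factor: δ = d·√n = 0.71 × √83 = 6.4684

δ ≈ 6.468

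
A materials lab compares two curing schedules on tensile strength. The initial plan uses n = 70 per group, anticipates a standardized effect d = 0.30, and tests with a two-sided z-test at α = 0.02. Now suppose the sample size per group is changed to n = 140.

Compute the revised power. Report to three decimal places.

With n = 140 per group: δ = d·√(n/2) = 0.30 × √(140/2) = 2.5100. Critical value z_{0.01} = 2.326.
Revised power = Φ(δ − 2.326) + Φ(−δ − 2.326) = Φ(0.184) + Φ(-4.836) = 0.5728 + 0.0000 = 0.5728.

Power ≈ 0.573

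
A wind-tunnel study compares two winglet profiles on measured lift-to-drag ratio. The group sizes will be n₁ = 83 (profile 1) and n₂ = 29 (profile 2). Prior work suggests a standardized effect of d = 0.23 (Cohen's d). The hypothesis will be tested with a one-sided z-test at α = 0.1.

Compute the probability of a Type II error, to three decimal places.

β ≈ 0.585

Noncentrality parameter: δ = d / √(1/n₁ + 1/n₂) = 0.23 / √(1/83 + 1/29) = 1.0662
One-sided α = 0.1 → critical value z_{0.1} = 1.282.
Power = Φ(δ − 1.282) = Φ(-0.215) = 0.4148.
Type II error: β = 1 − power = 1 − 0.4148 = 0.5852.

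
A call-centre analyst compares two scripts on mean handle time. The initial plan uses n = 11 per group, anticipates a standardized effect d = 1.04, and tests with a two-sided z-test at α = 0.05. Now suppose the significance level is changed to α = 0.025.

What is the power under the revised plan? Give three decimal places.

δ = d·√(n/2) = 1.04 × √(11/2) = 2.4390 (unchanged). New critical value: z_{0.0125} = 2.241.
Revised power = Φ(δ − 2.241) + Φ(−δ − 2.241) = Φ(0.198) + Φ(-4.680) = 0.5783 + 0.0000 = 0.5783.

Power ≈ 0.578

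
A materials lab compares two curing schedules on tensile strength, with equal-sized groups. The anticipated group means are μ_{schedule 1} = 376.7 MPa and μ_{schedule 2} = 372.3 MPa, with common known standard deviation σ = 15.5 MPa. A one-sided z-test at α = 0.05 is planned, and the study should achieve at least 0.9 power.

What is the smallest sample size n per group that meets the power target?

n = 213 per group

Standardized effect: d = |μ_{schedule 1} − μ_{schedule 2}| / σ = |376.7 − 372.3| / 15.5 = 0.2839
For power 0.9 need Φ(δ − z_{0.05}) = 0.9, so δ = z_{0.05} + z_{0.10} = 1.645 + 1.282 = 2.926.
δ = d·√(n/2) ⇒ n = 2(δ/d)² = 2 × (2.926 / 0.2839)² = 212.55.
Round up to the next whole unit.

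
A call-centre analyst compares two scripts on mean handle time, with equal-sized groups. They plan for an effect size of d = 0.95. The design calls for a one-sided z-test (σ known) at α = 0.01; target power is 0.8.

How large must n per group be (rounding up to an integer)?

n = 23 per group

For power 0.8 need Φ(δ − z_{0.01}) = 0.8, so δ = z_{0.01} + z_{0.20} = 2.326 + 0.842 = 3.168.
δ = d·√(n/2) ⇒ n = 2(δ/d)² = 2 × (3.168 / 0.95)² = 22.24.
Round up to the next whole unit.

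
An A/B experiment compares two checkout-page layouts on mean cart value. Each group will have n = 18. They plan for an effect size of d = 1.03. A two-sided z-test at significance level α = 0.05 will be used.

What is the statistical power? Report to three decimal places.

Noncentrality parameter: δ = d·√(n/2) = 1.03 × √(18/2) = 3.0900
Critical value for a two-sided test at α = 0.05: z_{α/2} = 1.960.
Power = Φ(δ − 1.960) + Φ(−δ − 1.960) = Φ(1.130) + Φ(-5.050) = 0.8708 + 0.0000 = 0.8708.

Power ≈ 0.871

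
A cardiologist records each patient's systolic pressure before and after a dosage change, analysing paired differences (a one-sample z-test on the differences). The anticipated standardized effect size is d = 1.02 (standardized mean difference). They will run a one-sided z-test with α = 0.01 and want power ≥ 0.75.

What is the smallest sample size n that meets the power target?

For power 0.75 need Φ(δ − z_{0.01}) = 0.75, so δ = z_{0.01} + z_{0.25} = 2.326 + 0.674 = 3.001.
δ = d·√n ⇒ n = (δ/d)² = (3.001 / 1.02)² = 8.66.
Rounding up, n = 9.

n = 9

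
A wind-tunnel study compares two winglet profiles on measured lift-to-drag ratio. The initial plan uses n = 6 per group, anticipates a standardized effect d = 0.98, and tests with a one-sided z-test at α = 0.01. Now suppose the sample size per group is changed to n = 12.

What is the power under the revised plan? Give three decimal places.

With n = 12 per group: δ = d·√(n/2) = 0.98 × √(12/2) = 2.4005. Critical value z_{0.01} = 2.326.
Revised power = P(Z > 2.326 − δ) = Φ(0.074) = 0.5296.

Power ≈ 0.530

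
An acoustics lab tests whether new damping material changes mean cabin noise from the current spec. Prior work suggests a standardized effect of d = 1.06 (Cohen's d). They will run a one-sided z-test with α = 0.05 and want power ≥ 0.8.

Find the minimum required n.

For power 0.8 need Φ(δ − z_{0.05}) = 0.8, so δ = z_{0.05} + z_{0.20} = 1.645 + 0.842 = 2.486.
δ = d·√n ⇒ n = (δ/d)² = (2.486 / 1.06)² = 5.50.
Rounding up, n = 6.

n = 6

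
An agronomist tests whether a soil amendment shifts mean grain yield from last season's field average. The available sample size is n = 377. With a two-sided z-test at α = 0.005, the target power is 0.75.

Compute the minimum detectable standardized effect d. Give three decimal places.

d ≈ 0.179

Need Φ(δ − 2.807) = 0.75, so δ = 2.807 + 0.674 = 3.482.
(Lower-tail contribution to power is negligible for δ > 0.)
δ = d·√n ⇒ d = δ/√n = 3.482/√377 = 0.1793.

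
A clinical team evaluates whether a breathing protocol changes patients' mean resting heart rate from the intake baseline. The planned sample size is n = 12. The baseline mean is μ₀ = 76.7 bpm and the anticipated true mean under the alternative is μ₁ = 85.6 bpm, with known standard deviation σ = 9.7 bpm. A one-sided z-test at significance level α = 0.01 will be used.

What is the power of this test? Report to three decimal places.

Standardized effect: d = |μ₁ − μ₀| / σ = |85.6 − 76.7| / 9.7 = 0.9175
Noncentrality parameter: δ = d·√n = 0.9175 × √12 = 3.1784
One-sided α = 0.01 → critical value z_{0.01} = 2.326.
Power = Φ(δ − 2.326) = Φ(0.852) = 0.8029.

Power ≈ 0.803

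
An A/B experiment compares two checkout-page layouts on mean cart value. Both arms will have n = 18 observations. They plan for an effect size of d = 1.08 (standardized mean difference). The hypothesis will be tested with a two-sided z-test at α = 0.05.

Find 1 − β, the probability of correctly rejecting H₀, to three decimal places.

Power ≈ 0.900

Noncentrality parameter: δ = d·√(n/2) = 1.08 × √(18/2) = 3.2400
Two-sided α = 0.05 → critical value z_{0.025} = 1.960.
Power = Φ(δ − 1.960) + Φ(−δ − 1.960) = Φ(1.280) + Φ(-5.200) = 0.8997 + 0.0000 = 0.8997.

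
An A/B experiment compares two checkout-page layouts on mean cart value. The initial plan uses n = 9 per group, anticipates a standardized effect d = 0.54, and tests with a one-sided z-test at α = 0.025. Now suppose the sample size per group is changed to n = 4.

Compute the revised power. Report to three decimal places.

With n = 4 per group: δ = d·√(n/2) = 0.54 × √(4/2) = 0.7637. Critical value z_{0.025} = 1.960.
Revised power = P(Z > 1.960 − δ) = Φ(-1.196) = 0.1158.

Power ≈ 0.116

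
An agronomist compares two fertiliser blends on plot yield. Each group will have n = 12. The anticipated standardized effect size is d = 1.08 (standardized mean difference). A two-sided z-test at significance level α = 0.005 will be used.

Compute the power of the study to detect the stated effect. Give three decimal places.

Noncentrality parameter: δ = d·√(n/2) = 1.08 × √(12/2) = 2.6454
Critical value for a two-sided test at α = 0.005: z_{α/2} = 2.807.
Power = Φ(δ − 2.807) + Φ(−δ − 2.807) = Φ(-0.162) + Φ(-5.452) = 0.4358 + 0.0000 = 0.4358.

Power ≈ 0.436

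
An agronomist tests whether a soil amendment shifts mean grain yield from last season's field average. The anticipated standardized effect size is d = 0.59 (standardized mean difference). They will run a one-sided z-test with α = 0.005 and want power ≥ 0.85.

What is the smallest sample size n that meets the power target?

n = 38

For power 0.85 need Φ(δ − z_{0.005}) = 0.85, so δ = z_{0.005} + z_{0.15} = 2.576 + 1.036 = 3.612.
δ = d·√n ⇒ n = (δ/d)² = (3.612 / 0.59)² = 37.48.
Round up to the next whole unit.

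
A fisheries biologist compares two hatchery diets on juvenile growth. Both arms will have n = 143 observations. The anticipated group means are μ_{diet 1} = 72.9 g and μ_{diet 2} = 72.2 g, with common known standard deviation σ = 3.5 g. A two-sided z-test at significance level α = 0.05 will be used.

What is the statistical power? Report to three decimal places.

Power ≈ 0.394

Standardized effect: d = |μ_{diet 1} − μ_{diet 2}| / σ = |72.9 − 72.2| / 3.5 = 0.2000
Noncentrality parameter: δ = d·√(n/2) = 0.2000 × √(143/2) = 1.6912
Two-sided α = 0.05 → critical value z_{0.025} = 1.960.
Power = Φ(δ − 1.960) + Φ(−δ − 1.960) = Φ(-0.269) + Φ(-3.651) = 0.3940 + 0.0001 = 0.3942.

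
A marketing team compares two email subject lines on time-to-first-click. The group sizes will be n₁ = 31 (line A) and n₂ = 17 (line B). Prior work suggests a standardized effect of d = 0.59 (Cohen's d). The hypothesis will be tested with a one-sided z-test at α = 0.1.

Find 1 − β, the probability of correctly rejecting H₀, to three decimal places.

Noncentrality parameter: δ = d / √(1/n₁ + 1/n₂) = 0.59 / √(1/31 + 1/17) = 1.9550
One-sided α = 0.1 → critical value z_{0.1} = 1.282.
Power = P(Z > 1.282 − δ) = Φ(0.673) = 0.7497.

Power ≈ 0.750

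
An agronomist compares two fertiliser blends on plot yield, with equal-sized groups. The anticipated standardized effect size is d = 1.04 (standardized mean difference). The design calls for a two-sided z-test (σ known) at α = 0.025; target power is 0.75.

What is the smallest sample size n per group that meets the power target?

For power 0.75 need Φ(δ − z_{0.0125}) = 0.75, so δ = z_{0.0125} + z_{0.25} = 2.241 + 0.674 = 2.916.
(Ignoring the negligible lower-tail rejection probability gives the usual closed-form inversion.)
δ = d·√(n/2) ⇒ n = 2(δ/d)² = 2 × (2.916 / 1.04)² = 15.72.
Rounding up, n = 16 per group.

n = 16 per group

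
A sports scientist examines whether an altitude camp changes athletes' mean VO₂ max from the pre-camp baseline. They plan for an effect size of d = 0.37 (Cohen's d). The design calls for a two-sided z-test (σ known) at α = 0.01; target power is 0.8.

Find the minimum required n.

n = 86

Set Φ(δ − 2.576) = 0.8; then δ − 2.576 = Φ⁻¹(0.8) = 0.842, giving δ = 3.417.
(Ignoring the negligible lower-tail rejection probability gives the usual closed-form inversion.)
δ = d·√n ⇒ n = (δ/d)² = (3.417 / 0.37)² = 85.31.
Rounding up, n = 86.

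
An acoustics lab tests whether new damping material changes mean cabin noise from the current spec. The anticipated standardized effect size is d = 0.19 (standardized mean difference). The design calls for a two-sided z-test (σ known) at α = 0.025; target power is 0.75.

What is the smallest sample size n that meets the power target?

n = 236

For power 0.75 need Φ(δ − z_{0.0125}) = 0.75, so δ = z_{0.0125} + z_{0.25} = 2.241 + 0.674 = 2.916.
(The Φ(−δ − z_{α/2}) term is vanishingly small for δ > 0 and is dropped in the standard sample-size formula.)
δ = d·√n ⇒ n = (δ/d)² = (2.916 / 0.19)² = 235.52.
Round up to the next whole unit.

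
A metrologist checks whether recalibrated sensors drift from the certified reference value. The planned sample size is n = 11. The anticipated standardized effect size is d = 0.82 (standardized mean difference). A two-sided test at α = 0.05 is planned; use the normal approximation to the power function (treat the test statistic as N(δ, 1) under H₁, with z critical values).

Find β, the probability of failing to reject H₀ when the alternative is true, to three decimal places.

β ≈ 0.224

Noncentrality parameter: δ = d·√n = 0.82 × √11 = 2.7196
Critical value for a two-sided test at α = 0.05: z_{α/2} = 1.960.
Power = Φ(δ − 1.960) + Φ(−δ − 1.960) = Φ(0.760) + Φ(-4.680) = 0.7763 + 0.0000 = 0.7763.
Type II error: β = 1 − power = 1 − 0.7763 = 0.2237.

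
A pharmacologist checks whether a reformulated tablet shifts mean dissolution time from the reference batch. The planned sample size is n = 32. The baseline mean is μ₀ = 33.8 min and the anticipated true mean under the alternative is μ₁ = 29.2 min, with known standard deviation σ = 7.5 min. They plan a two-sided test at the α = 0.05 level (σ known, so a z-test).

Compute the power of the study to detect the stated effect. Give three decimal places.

Power ≈ 0.934

Standardized effect: d = |μ₁ − μ₀| / σ = |29.2 − 33.8| / 7.5 = 0.6133
Noncentrality parameter: δ = d·√n = 0.6133 × √32 = 3.4695
Critical value for a two-sided test at α = 0.05: z_{α/2} = 1.960.
Power = Φ(δ − 1.960) + Φ(−δ − 1.960) = Φ(1.510) + Φ(-5.430) = 0.9344 + 0.0000 = 0.9344.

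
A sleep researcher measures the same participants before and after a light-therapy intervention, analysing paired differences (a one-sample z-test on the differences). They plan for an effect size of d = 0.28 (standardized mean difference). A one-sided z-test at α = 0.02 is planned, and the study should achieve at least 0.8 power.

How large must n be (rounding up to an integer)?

n = 107

Set Φ(δ − 2.054) = 0.8; then δ − 2.054 = Φ⁻¹(0.8) = 0.842, giving δ = 2.895.
δ = d·√n ⇒ n = (δ/d)² = (2.895 / 0.28)² = 106.93.
Round up to the next whole unit.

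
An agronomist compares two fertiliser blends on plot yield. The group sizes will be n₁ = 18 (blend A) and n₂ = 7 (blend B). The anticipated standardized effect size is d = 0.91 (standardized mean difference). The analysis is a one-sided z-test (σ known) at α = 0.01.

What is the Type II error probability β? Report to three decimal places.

Noncentrality parameter: δ = d / √(1/n₁ + 1/n₂) = 0.91 / √(1/18 + 1/7) = 2.0429
Critical value for a one-sided test at α = 0.01: z_α = 2.326.
Power = P(Z > 2.326 − δ) = Φ(-0.283) = 0.3884.
Type II error: β = 1 − power = 1 − 0.3884 = 0.6116.

β ≈ 0.612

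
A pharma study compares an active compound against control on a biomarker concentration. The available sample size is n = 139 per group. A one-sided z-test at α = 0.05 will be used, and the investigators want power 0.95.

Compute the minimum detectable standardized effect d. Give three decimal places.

d ≈ 0.395

Required noncentrality: δ = z_{0.05} + z_{0.05} = 1.645 + 1.645 = 3.290.
δ = d·√(n/2) ⇒ d = δ/√(n/2) = 3.290/√(139/2) = 0.3946.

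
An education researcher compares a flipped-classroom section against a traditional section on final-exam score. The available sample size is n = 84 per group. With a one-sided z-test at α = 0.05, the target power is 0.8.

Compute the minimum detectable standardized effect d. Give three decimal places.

d ≈ 0.384

Need Φ(δ − 1.645) = 0.8, so δ = 1.645 + 0.842 = 2.486.
δ = d·√(n/2) ⇒ d = δ/√(n/2) = 2.486/√(84/2) = 0.3837.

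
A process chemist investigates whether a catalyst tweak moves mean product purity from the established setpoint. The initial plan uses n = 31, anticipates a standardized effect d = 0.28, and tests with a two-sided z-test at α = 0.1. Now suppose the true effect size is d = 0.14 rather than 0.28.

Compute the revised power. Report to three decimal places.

Power ≈ 0.201

With d = 0.14: δ = d·√n = 0.14 × √31 = 0.7795. Critical value z_{0.05} = 1.645.
Revised power = Φ(δ − 1.645) + Φ(−δ − 1.645) = Φ(-0.865) + Φ(-2.424) = 0.1934 + 0.0077 = 0.2011.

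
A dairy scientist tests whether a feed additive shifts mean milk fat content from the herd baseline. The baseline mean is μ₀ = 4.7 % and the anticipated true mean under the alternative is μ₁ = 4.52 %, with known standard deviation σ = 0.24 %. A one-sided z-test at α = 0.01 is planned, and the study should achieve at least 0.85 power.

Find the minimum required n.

Standardized effect: d = |μ₁ − μ₀| / σ = |4.52 − 4.7| / 0.24 = 0.7500
For power 0.85 need Φ(δ − z_{0.01}) = 0.85, so δ = z_{0.01} + z_{0.15} = 2.326 + 1.036 = 3.363.
δ = d·√n ⇒ n = (δ/d)² = (3.363 / 0.7500)² = 20.10.
Round up to the next whole unit.

n = 21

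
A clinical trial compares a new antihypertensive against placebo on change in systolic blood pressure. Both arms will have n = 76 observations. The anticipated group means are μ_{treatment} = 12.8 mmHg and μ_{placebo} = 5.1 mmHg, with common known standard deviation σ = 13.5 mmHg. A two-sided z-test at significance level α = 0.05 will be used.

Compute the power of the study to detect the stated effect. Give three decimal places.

Standardized effect: d = |μ_{treatment} − μ_{placebo}| / σ = |12.8 − 5.1| / 13.5 = 0.5704
Noncentrality parameter: δ = d·√(n/2) = 0.5704 × √(76/2) = 3.5160
Two-sided α = 0.05 → critical value z_{0.025} = 1.960.
Power = Φ(δ − 1.960) + Φ(−δ − 1.960) = Φ(1.556) + Φ(-5.476) = 0.9402 + 0.0000 = 0.9402.

Power ≈ 0.940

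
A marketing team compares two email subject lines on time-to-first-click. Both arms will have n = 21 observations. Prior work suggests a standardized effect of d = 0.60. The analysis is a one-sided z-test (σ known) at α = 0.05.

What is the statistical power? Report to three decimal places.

Power ≈ 0.618

Noncentrality parameter: δ = d·√(n/2) = 0.60 × √(21/2) = 1.9442
One-sided α = 0.05 → critical value z_{0.05} = 1.645.
Power = Φ(δ − 1.645) = Φ(0.299) = 0.6177.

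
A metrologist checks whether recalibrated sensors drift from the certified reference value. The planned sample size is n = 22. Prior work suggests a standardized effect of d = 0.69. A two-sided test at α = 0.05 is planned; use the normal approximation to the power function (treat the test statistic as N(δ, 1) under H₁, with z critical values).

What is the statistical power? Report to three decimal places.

Noncentrality parameter: δ = d·√n = 0.69 × √22 = 3.2364
Two-sided α = 0.05 → critical value z_{0.025} = 1.960.
Power = Φ(δ − 1.960) + Φ(−δ − 1.960) = Φ(1.276) + Φ(-5.196) = 0.8991 + 0.0000 = 0.8991.

Power ≈ 0.899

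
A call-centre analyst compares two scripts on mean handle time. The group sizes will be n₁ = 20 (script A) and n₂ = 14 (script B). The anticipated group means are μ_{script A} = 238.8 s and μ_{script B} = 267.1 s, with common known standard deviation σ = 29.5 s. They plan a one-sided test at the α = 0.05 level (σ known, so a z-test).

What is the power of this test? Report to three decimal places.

Power ≈ 0.866

Standardized effect: d = |μ_{script A} − μ_{script B}| / σ = |238.8 − 267.1| / 29.5 = 0.9593
Noncentrality parameter: δ = d / √(1/n₁ + 1/n₂) = 0.9593 / √(1/20 + 1/14) = 2.7530
Critical value for a one-sided test at α = 0.05: z_α = 1.645.
Power = Φ(δ − 1.645) = Φ(1.108) = 0.8661.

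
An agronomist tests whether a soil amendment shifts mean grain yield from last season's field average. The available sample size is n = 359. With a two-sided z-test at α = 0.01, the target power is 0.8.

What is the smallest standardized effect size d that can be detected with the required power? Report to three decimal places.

Required noncentrality: δ = z_{0.005} + z_{0.20} = 2.576 + 0.842 = 3.417.
(Lower-tail contribution to power is negligible for δ > 0.)
δ = d·√n ⇒ d = δ/√n = 3.417/√359 = 0.1804.

d ≈ 0.180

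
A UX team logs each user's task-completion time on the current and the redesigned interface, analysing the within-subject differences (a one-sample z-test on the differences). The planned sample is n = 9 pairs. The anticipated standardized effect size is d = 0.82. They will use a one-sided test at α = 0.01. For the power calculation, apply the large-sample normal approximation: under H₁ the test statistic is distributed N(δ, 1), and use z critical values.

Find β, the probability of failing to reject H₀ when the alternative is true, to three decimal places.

Noncentrality parameter: δ = d·√n = 0.82 × √9 = 2.4600
Critical value for a one-sided test at α = 0.01: z_α = 2.326.
Power = Φ(δ − 2.326) = Φ(0.134) = 0.5532.
Type II error: β = 1 − power = 1 − 0.5532 = 0.4468.

β ≈ 0.447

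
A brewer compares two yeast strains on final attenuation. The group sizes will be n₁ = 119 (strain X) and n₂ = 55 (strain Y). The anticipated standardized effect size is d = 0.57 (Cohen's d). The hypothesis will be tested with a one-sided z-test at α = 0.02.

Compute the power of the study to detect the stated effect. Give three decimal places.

Noncentrality parameter: δ = d / √(1/n₁ + 1/n₂) = 0.57 / √(1/119 + 1/55) = 3.4959
Critical value for a one-sided test at α = 0.02: z_α = 2.054.
Power = P(Z > 2.054 − δ) = Φ(1.442) = 0.9254.

Power ≈ 0.925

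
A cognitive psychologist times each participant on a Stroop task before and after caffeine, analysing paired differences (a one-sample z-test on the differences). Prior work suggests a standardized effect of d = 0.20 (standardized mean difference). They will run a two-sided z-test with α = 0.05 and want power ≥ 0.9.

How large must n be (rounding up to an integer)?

Set Φ(δ − 1.960) = 0.9; then δ − 1.960 = Φ⁻¹(0.9) = 1.282, giving δ = 3.242.
(Ignoring the negligible lower-tail rejection probability gives the usual closed-form inversion.)
δ = d·√n ⇒ n = (δ/d)² = (3.242 / 0.20)² = 262.69.
Rounding up, n = 263.

n = 263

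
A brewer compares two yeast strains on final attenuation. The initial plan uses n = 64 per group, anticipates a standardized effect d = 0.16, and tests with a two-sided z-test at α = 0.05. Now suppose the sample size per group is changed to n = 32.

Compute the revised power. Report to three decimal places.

With n = 32 per group: δ = d·√(n/2) = 0.16 × √(32/2) = 0.6400. Critical value z_{0.025} = 1.960.
Revised power = Φ(δ − 1.960) + Φ(−δ − 1.960) = Φ(-1.320) + Φ(-2.600) = 0.0934 + 0.0047 = 0.0981.

Power ≈ 0.098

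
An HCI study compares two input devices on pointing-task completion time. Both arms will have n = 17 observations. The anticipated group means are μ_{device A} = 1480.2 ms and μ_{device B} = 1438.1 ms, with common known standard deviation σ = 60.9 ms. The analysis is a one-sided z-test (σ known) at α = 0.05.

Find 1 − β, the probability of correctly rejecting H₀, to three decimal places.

Power ≈ 0.645

Standardized effect: d = |μ_{device A} − μ_{device B}| / σ = |1480.2 − 1438.1| / 60.9 = 0.6913
Noncentrality parameter: δ = d·√(n/2) = 0.6913 × √(17/2) = 2.0155
One-sided α = 0.05 → critical value z_{0.05} = 1.645.
Power = P(Z > 1.645 − δ) = Φ(0.371) = 0.6445.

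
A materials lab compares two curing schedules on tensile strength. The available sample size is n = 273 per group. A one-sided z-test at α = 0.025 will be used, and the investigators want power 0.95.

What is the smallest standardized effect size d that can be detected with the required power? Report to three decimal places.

d ≈ 0.309

Need Φ(δ − 1.960) = 0.95, so δ = 1.960 + 1.645 = 3.605.
δ = d·√(n/2) ⇒ d = δ/√(n/2) = 3.605/√(273/2) = 0.3085.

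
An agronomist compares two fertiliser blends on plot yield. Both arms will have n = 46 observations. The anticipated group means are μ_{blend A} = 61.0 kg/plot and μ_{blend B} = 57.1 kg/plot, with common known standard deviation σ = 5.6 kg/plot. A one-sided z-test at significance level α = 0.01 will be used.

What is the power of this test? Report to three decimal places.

Power ≈ 0.845

Standardized effect: d = |μ_{blend A} − μ_{blend B}| / σ = |61.0 − 57.1| / 5.6 = 0.6964
Noncentrality parameter: δ = d·√(n/2) = 0.6964 × √(46/2) = 3.3400
Critical value for a one-sided test at α = 0.01: z_α = 2.326.
Power = Φ(δ − 2.326) = Φ(1.014) = 0.8446.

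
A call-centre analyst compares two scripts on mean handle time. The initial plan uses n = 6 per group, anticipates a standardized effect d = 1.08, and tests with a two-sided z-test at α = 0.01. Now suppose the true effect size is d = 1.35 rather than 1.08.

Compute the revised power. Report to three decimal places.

With d = 1.35: δ = d·√(n/2) = 1.35 × √(6/2) = 2.3383. Critical value z_{0.005} = 2.576.
Revised power = Φ(δ − 2.576) + Φ(−δ − 2.576) = Φ(-0.238) + Φ(-4.914) = 0.4061 + 0.0000 = 0.4061.

Power ≈ 0.406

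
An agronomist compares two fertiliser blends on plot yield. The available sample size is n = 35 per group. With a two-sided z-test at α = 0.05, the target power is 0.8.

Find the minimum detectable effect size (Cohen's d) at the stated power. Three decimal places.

d ≈ 0.670

Required noncentrality: δ = z_{0.025} + z_{0.20} = 1.960 + 0.842 = 2.802.
(Lower-tail contribution to power is negligible for δ > 0.)
δ = d·√(n/2) ⇒ d = δ/√(n/2) = 2.802/√(35/2) = 0.6697.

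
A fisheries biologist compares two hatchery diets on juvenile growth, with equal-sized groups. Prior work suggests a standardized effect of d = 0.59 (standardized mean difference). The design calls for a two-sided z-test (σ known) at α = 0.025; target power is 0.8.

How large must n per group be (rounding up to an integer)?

n = 55 per group

Set Φ(δ − 2.241) = 0.8; then δ − 2.241 = Φ⁻¹(0.8) = 0.842, giving δ = 3.083.
(The Φ(−δ − z_{α/2}) term is vanishingly small for δ > 0 and is dropped in the standard sample-size formula.)
δ = d·√(n/2) ⇒ n = 2(δ/d)² = 2 × (3.083 / 0.59)² = 54.61.
Round up to the next whole unit.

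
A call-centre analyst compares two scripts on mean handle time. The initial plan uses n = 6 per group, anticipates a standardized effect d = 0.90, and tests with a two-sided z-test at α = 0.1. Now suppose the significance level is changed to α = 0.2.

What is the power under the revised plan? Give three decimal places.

δ = d·√(n/2) = 0.90 × √(6/2) = 1.5588 (unchanged). New critical value: z_{0.1} = 1.282.
Revised power = Φ(δ − 1.282) + Φ(−δ − 1.282) = Φ(0.277) + Φ(-2.840) = 0.6092 + 0.0023 = 0.6115.

Power ≈ 0.611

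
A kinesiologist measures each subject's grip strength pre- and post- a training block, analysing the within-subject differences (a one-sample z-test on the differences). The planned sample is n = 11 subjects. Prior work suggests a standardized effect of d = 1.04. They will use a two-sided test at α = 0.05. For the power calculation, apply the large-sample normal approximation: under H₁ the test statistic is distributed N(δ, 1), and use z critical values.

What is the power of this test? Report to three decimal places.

Noncentrality parameter: λ = d·√n = 1.04 × √11 = 3.4493
Two-sided α = 0.05 → critical value z_{0.025} = 1.960.
Power = Φ(λ − 1.960) + Φ(−λ − 1.960) = Φ(1.489) + Φ(-5.409) = 0.9318 + 0.0000 = 0.9318.

Power ≈ 0.932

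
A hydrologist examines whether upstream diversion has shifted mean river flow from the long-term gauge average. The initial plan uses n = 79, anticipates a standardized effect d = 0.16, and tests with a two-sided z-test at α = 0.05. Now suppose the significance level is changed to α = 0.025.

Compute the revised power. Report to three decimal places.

Power ≈ 0.206

δ = d·√n = 0.16 × √79 = 1.4221 (unchanged). New critical value: z_{0.0125} = 2.241.
Revised power = Φ(δ − 2.241) + Φ(−δ − 2.241) = Φ(-0.819) + Φ(-3.664) = 0.2063 + 0.0001 = 0.2064.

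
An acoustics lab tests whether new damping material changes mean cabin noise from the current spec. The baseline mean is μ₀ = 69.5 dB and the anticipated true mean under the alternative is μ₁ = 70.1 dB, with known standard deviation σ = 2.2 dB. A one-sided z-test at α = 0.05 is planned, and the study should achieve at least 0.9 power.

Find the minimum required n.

n = 116

Standardized effect: d = |μ₁ − μ₀| / σ = |70.1 − 69.5| / 2.2 = 0.2727
For power 0.9 need Φ(δ − z_{0.05}) = 0.9, so δ = z_{0.05} + z_{0.10} = 1.645 + 1.282 = 2.926.
δ = d·√n ⇒ n = (δ/d)² = (2.926 / 0.2727)² = 115.14.
Rounding up, n = 116.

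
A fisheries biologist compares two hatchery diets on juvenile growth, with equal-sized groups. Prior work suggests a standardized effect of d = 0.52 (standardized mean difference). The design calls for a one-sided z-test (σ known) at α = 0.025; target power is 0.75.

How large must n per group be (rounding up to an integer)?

n = 52 per group

For power 0.75 need Φ(δ − z_{0.025}) = 0.75, so δ = z_{0.025} + z_{0.25} = 1.960 + 0.674 = 2.634.
δ = d·√(n/2) ⇒ n = 2(δ/d)² = 2 × (2.634 / 0.52)² = 51.33.
Round up to the next whole unit.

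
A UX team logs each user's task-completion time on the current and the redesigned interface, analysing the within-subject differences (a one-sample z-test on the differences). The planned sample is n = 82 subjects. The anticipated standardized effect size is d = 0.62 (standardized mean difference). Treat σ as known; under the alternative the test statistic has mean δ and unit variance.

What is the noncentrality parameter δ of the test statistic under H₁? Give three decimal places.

δ = d·√n = 0.62 × √82 = 5.6143

δ ≈ 5.614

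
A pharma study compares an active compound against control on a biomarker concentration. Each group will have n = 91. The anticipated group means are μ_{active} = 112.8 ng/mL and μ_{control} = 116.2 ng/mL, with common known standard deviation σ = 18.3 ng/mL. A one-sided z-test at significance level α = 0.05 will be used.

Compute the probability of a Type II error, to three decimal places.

Standardized effect: d = |μ_{active} − μ_{control}| / σ = |112.8 − 116.2| / 18.3 = 0.1858
Noncentrality parameter: δ = d·√(n/2) = 0.1858 × √(91/2) = 1.2532
One-sided α = 0.05 → critical value z_{0.05} = 1.645.
Power = P(Z > 1.645 − δ) = Φ(-0.392) = 0.3477.
Type II error: β = 1 − power = 1 − 0.3477 = 0.6523.

β ≈ 0.652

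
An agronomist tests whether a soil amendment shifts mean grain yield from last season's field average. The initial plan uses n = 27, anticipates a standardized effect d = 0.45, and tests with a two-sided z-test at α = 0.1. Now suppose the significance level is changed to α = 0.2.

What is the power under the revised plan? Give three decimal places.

Power ≈ 0.855

δ = d·√n = 0.45 × √27 = 2.3383 (unchanged). New critical value: z_{0.1} = 1.282.
Revised power = Φ(δ − 1.282) + Φ(−δ − 1.282) = Φ(1.057) + Φ(-3.620) = 0.8547 + 0.0001 = 0.8548.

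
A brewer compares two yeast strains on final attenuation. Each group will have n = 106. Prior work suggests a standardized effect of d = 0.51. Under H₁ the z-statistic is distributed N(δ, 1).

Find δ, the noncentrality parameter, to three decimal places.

δ = d·√(n/2) = 0.51 × √(106/2) = 3.7129

δ ≈ 3.713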